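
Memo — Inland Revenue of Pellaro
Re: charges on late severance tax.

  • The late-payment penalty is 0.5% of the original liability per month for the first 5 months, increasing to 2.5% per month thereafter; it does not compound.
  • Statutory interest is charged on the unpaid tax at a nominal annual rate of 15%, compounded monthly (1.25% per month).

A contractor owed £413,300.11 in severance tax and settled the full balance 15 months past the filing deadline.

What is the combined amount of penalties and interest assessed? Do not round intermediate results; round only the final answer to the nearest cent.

£198,313.45

Penalty, months 1–5: 5 × 0.5% × £413,300.11 = £10,332.50…
Penalty, months 6–15: 10 × 2.5% × £413,300.11 = £103,325.03…
Interest: £413,300.11 × ((1 + 0.0125)^15 − 1) = £413,300.11 × 0.2048292… = £84,655.9238…
Penalties + interest = £113,657.5303… + £84,655.9238… = £198,313.45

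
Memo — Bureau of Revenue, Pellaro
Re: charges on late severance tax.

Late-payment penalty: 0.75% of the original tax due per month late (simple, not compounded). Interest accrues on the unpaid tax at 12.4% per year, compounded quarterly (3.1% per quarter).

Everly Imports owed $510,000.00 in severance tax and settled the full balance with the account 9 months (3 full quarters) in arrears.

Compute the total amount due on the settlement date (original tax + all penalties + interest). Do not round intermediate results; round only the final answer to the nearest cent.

Late-payment penalty: 9 × 0.75% × $510,000.00 = $34,425.00
Interest: $510,000.00 × ((1 + 0.031)^3 − 1) = $510,000.00 × 0.0959128… = $48,915.5234…
Total = $510,000.00 + $34,425.0000 + $48,915.5234… = $593,340.52

$593,340.52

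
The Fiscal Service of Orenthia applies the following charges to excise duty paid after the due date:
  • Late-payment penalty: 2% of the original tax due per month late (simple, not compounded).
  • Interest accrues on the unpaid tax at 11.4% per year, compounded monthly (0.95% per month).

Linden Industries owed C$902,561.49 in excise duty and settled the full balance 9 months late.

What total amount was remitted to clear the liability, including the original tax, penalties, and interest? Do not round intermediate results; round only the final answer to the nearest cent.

C$1,145,189.93

Late-payment penalty = 2% × C$902,561.49 × 9 mo = C$162,461.07…
Interest: C$902,561.49 × ((1 + 0.0095)^9 − 1) = C$902,561.49 × 0.0888221… = C$80,167.3668…
Total = C$902,561.49 + C$162,461.0682 + C$80,167.3668… = C$1,145,189.93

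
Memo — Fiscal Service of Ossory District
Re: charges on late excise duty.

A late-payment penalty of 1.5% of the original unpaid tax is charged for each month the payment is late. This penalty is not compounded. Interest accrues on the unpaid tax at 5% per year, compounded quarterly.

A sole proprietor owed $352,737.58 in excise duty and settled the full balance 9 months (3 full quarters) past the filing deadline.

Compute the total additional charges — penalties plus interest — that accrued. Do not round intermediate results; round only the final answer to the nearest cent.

$61,013.27

Late-payment penalty: 9 × 1.5% × $352,737.58 = $47,619.57…
Interest (5%/yr ÷ 4 = 1.25%/quarter): $352,737.58 × ((1 + 0.0125)^3 − 1) = $13,393.6939…
Penalties + interest = $47,619.5733 + $13,393.6939… = $61,013.27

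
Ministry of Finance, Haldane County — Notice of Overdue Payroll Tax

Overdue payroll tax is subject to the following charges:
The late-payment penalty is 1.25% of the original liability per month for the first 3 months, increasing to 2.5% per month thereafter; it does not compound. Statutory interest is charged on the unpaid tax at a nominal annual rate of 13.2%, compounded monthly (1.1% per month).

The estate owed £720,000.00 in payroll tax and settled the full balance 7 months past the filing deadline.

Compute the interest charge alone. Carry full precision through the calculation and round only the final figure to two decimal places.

Interest: £720,000.00 × ((1 + 0.011)^7 − 1) = £720,000.00 × 0.0795881… = £57,303.4326…

£57,303.43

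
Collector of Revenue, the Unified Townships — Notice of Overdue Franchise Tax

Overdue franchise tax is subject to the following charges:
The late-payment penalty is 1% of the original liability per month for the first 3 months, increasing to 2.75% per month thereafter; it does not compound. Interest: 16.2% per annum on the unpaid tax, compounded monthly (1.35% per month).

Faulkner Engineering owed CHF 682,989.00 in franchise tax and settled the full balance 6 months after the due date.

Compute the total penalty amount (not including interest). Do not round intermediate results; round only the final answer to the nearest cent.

CHF 76,836.26

Penalty, months 1–3: 3 × 1% × CHF 682,989.00 = CHF 20,489.67
Penalty, months 4–6: 3 × 2.75% × CHF 682,989.00 = CHF 56,346.59…
Total penalty = CHF 20,489.67 + CHF 56,346.59… = CHF 76,836.26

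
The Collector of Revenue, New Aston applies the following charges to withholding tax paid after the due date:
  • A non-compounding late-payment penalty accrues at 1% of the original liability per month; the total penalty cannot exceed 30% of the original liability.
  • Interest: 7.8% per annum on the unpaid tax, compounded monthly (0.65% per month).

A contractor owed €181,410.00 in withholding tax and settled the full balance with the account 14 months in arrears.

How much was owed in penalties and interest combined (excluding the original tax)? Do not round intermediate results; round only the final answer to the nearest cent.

€42,621.65

Penalty: 14 × 1% × €181,410.00 = €25,397.40 (below the 30% cap of €54,423.00)
Interest: €181,410.00 × ((1 + 0.0065)^14 − 1) = €181,410.00 × 0.0949465… = €17,224.2489…
Penalties + interest = €25,397.4000 + €17,224.2489… = €42,621.65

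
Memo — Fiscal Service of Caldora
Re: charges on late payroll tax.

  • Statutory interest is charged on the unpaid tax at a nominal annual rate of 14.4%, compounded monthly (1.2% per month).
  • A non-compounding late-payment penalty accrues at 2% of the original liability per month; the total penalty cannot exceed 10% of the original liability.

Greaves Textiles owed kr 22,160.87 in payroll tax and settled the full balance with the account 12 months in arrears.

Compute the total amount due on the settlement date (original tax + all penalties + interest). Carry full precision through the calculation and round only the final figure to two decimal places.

Penalty (uncapped): 12 × 2% × kr 22,160.87 = kr 5,318.61…; cap = 10% × kr 22,160.87 = kr 2,216.09… → penalty = kr 2,216.09…
Interest: kr 22,160.87 × ((1 + 0.012)^12 − 1) = kr 22,160.87 × 0.1538946… = kr 3,410.4388…
Total = kr 22,160.87 + kr 2,216.0870 + kr 3,410.4388… = kr 27,787.40

kr 27,787.40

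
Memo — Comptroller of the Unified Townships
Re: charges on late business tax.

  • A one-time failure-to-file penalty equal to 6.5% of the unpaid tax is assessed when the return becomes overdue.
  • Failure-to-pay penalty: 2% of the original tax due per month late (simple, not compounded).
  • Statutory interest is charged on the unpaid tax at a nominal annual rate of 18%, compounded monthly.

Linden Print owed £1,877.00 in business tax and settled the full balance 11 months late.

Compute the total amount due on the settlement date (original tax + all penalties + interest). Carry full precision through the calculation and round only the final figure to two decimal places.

£2,745.96

Failure-to-file penalty: 6.5% × £1,877.00 = £122.01…
Failure-to-pay penalty = 2% × £1,877.00 × 11 mo = £412.94
Interest (18%/yr ÷ 12 = 1.5%/month): £1,877.00 × ((1 + 0.015)^11 − 1) = £334.0102…
Total = £1,877.00 + £534.9450 + £334.0102… = £2,745.96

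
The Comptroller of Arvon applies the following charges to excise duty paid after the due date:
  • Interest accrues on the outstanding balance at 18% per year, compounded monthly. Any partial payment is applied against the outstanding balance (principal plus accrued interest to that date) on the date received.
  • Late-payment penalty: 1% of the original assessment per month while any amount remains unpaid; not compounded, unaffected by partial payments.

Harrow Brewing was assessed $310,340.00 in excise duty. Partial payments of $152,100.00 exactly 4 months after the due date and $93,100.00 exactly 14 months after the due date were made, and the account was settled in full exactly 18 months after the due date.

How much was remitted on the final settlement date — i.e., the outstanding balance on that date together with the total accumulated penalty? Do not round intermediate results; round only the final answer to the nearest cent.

$175,418.30

Monthly rate = 18% ÷ 12 = 1.5%
Balance at month 4: $310,340.0000 × (1 + 0.015)^4 = $329,383.5643…
After $152,100.00 payment: $329,383.5643… − $152,100.00 = $177,283.5643…
Balance at month 14: $177,283.5643… × (1 + 0.015)^10 = $205,744.8140…
After $93,100.00 payment: $205,744.8140… − $93,100.00 = $112,644.8140…
Balance at month 18: $112,644.8140… × (1 + 0.015)^4 = $119,557.0997…
Penalty: 18 × 1% × $310,340.00 = $55,861.20
Final settlement = outstanding balance + penalty = $119,557.0997… + $55,861.20 = $175,418.30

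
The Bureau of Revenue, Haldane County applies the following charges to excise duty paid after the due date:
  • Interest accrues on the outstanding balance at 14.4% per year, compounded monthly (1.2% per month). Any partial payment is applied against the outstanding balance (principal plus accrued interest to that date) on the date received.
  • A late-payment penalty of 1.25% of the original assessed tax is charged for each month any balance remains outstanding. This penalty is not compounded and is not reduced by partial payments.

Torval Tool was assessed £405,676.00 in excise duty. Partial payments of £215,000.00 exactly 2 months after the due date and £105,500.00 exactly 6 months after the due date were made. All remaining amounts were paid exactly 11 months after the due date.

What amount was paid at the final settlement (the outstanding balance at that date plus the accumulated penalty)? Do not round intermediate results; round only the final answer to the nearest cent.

£166,987.04

Balance at month 2: £405,676.0000 × (1 + 0.012)^2 = £415,470.6413…
After £215,000.00 payment: £415,470.6413… − £215,000.00 = £200,470.6413…
Balance at month 6: £200,470.6413… × (1 + 0.012)^4 = £210,267.8286…
After £105,500.00 payment: £210,267.8286… − £105,500.00 = £104,767.8286…
Balance at month 11: £104,767.8286… × (1 + 0.012)^5 = £111,206.5852…
Penalty: 11 × 1.25% × £405,676.00 = £55,780.45
Final settlement = outstanding balance + penalty = £111,206.5852… + £55,780.45 = £166,987.04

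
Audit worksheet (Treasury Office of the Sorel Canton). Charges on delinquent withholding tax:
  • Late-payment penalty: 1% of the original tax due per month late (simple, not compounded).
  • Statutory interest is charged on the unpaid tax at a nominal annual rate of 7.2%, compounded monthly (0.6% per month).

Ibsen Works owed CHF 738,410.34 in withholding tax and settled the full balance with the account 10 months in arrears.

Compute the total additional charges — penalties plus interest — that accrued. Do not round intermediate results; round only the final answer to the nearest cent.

Late-payment penalty = 1% × CHF 738,410.34 × 10 mo = CHF 73,841.03…
Interest: CHF 738,410.34 × ((1 + 0.006)^10 − 1) = CHF 738,410.34 × 0.0616462… = CHF 45,520.1872…
Penalties + interest = CHF 73,841.0340 + CHF 45,520.1872… = CHF 119,361.22

CHF 119,361.22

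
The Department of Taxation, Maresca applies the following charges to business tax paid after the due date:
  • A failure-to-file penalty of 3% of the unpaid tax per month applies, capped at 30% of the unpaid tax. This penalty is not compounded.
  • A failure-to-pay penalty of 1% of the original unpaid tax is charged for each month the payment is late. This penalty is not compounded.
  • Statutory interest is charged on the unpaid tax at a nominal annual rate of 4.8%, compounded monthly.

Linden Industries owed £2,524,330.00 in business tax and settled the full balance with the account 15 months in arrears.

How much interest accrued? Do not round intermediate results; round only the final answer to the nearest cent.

Interest (4.8%/yr ÷ 12 = 0.4%/month): £2,524,330.00 × ((1 + 0.004)^15 − 1) = £155,775.0728…

£155,775.07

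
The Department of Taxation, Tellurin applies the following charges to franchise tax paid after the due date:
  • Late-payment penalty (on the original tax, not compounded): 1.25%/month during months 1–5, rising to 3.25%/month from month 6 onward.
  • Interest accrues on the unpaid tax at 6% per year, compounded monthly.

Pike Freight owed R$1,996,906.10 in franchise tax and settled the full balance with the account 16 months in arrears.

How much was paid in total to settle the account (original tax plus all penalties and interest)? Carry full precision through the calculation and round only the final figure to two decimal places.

Penalty, months 1–5: 5 × 1.25% × R$1,996,906.10 = R$124,806.63…
Penalty, months 6–16: 11 × 3.25% × R$1,996,906.10 = R$713,893.93…
Interest (6%/yr ÷ 12 = 0.5%/month): R$1,996,906.10 × ((1 + 0.005)^16 − 1) = R$165,885.2887…
Total = R$1,996,906.10 + R$838,700.5620 + R$165,885.2887… = R$3,001,491.95

R$3,001,491.95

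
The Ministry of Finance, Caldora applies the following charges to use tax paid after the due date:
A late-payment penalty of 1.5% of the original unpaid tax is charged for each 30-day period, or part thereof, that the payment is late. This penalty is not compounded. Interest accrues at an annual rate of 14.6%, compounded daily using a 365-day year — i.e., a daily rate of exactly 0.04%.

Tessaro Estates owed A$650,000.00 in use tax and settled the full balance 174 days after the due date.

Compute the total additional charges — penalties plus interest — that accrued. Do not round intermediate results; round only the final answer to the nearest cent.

Penalty periods: ⌈174/30⌉ = 6; penalty = 6 × 1.5% × A$650,000.00 = A$58,500.00
Interest: A$650,000.00 × ((1 + 0.0004)^174 − 1) = A$650,000.00 × 0.07206434… = A$46,841.8239…
Penalties + interest = A$58,500.0000 + A$46,841.8239… = A$105,341.82

A$105,341.82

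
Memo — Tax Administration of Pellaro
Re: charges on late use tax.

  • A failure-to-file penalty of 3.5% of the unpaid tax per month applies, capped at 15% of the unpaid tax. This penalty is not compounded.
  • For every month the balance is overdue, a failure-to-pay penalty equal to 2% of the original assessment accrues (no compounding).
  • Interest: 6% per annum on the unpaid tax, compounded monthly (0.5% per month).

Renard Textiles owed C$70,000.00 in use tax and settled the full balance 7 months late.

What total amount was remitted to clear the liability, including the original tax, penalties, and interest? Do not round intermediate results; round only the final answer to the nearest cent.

C$92,787.06

Failure-to-file: 7 × 3.5% × C$70,000.00 = C$17,150.00, capped at 15% × C$70,000.00 = C$10,500.00
Failure-to-pay penalty = 2% × C$70,000.00 × 7 mo = C$9,800.00
Interest: C$70,000.00 × ((1 + 0.005)^7 − 1) = C$70,000.00 × 0.0355294… = C$2,487.0578…
Total = C$70,000.00 + C$20,300.0000 + C$2,487.0578… = C$92,787.06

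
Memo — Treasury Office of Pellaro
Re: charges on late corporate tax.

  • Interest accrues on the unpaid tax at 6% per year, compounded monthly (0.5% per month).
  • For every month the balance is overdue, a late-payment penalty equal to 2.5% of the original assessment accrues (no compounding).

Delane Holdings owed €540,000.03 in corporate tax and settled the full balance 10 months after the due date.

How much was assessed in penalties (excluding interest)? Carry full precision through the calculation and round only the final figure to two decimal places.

Late-payment penalty: 10 × 2.5% × €540,000.03 = €135,000.01…

€135,000.01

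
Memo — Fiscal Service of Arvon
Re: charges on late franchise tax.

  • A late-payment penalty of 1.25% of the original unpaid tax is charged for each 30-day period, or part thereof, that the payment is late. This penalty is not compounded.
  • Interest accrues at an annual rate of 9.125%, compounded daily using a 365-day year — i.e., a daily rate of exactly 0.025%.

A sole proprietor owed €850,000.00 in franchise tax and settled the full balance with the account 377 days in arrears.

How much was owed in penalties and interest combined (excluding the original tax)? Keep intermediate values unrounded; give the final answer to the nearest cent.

Penalty periods: ⌈377/30⌉ = 13; penalty = 13 × 1.25% × €850,000.00 = €138,125.00
Interest: €850,000.00 × ((1 + 0.00025)^377 − 1) = €850,000.00 × 0.09882148… = €83,998.2553…
Penalties + interest = €138,125.0000 + €83,998.2553… = €222,123.26

€222,123.26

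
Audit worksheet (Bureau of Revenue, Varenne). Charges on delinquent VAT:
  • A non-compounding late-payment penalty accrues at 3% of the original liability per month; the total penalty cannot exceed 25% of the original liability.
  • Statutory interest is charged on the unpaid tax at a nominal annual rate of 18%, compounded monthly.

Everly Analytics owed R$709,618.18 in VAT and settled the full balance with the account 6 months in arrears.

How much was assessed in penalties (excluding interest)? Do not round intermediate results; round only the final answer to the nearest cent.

Penalty: 6 × 3% × R$709,618.18 = R$127,731.27… (below the 25% cap of R$177,404.55…)

R$127,731.27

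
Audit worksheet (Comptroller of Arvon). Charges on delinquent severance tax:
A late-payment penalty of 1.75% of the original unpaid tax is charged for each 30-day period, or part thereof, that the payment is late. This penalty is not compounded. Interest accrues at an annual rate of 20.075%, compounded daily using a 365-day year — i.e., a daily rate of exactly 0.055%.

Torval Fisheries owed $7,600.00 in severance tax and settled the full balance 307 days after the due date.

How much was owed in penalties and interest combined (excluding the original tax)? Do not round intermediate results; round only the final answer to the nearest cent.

$2,860.55

Penalty periods: ⌈307/30⌉ = 11; penalty = 11 × 1.75% × $7,600.00 = $1,463.00
Interest: $7,600.00 × ((1 + 0.00055)^307 − 1) = $7,600.00 × 0.18388758… = $1,397.5456…
Penalties + interest = $1,463.0000 + $1,397.5456… = $2,860.55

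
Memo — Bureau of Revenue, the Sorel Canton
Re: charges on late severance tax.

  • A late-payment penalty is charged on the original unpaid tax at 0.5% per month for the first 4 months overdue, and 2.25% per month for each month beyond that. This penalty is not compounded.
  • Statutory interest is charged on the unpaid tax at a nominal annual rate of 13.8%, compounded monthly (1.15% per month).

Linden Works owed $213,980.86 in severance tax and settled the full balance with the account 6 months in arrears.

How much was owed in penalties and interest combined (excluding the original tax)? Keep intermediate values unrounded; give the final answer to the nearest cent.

$29,104.48

Penalty, months 1–4: 4 × 0.5% × $213,980.86 = $4,279.62…
Penalty, months 5–6: 2 × 2.25% × $213,980.86 = $9,629.14…
Interest: $213,980.86 × ((1 + 0.0115)^6 − 1) = $213,980.86 × 0.0710144… = $15,195.7290…
Penalties + interest = $13,908.7559 + $15,195.7290… = $29,104.48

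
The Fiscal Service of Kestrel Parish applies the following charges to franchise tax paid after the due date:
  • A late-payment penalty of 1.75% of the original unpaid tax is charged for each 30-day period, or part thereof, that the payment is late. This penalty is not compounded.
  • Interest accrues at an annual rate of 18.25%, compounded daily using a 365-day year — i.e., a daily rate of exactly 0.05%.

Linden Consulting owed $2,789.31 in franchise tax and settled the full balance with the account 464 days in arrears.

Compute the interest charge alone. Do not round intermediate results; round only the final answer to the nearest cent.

Interest: $2,789.31 × ((1 + 0.0005)^464 − 1) = $2,789.31 × 0.26104661… = $728.1399…

$728.14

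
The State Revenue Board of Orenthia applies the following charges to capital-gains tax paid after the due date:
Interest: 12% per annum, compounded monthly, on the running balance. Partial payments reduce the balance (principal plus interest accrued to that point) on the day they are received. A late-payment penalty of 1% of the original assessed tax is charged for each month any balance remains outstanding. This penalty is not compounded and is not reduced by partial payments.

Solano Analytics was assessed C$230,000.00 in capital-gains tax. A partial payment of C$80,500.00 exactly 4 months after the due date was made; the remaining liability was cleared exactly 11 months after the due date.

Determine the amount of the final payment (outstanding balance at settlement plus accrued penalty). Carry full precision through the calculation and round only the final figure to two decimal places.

C$195,596.82

Monthly rate = 12% ÷ 12 = 1%
Balance at month 4: C$230,000.0000 × (1 + 0.01)^4 = C$239,338.9223
After C$80,500.00 payment: C$239,338.9223 − C$80,500.00 = C$158,838.9223
Balance at month 11: C$158,838.9223 × (1 + 0.01)^7 = C$170,296.8239…
Penalty: 11 × 1% × C$230,000.00 = C$25,300.00
Final settlement = outstanding balance + penalty = C$170,296.8239… + C$25,300.00 = C$195,596.82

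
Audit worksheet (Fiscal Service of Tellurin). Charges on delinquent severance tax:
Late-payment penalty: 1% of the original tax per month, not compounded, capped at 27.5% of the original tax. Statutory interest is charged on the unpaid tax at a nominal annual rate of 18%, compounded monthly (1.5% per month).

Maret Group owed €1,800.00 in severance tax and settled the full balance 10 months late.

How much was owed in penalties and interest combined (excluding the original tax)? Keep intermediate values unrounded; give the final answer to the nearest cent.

Penalty: 10 × 1% × €1,800.00 = €180.00 (below the 27.5% cap of €495.00)
Interest: €1,800.00 × ((1 + 0.015)^10 − 1) = €1,800.00 × 0.1605408… = €288.9735…
Penalties + interest = €180.0000 + €288.9735… = €468.97

€468.97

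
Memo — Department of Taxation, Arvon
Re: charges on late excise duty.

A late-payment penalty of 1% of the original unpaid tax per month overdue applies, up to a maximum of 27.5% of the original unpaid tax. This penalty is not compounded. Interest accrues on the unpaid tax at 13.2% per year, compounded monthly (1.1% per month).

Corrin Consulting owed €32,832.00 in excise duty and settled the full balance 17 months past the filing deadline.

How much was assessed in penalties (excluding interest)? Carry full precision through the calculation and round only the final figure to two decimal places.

€5,581.44

Penalty: 17 × 1% × €32,832.00 = €5,581.44 (below the 27.5% cap of €9,028.80)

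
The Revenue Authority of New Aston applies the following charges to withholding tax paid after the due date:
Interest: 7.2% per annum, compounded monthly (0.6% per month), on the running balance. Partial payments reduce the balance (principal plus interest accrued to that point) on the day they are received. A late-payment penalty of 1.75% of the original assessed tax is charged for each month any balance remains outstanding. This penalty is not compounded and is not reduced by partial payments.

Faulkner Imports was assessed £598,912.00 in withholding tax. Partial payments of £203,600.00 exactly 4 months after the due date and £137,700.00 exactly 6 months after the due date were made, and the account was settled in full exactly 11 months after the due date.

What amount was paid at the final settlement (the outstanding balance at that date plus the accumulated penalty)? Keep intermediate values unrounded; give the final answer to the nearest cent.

Balance at month 4: £598,912.0000 × (1 + 0.006)^4 = £613,415.7712…
After £203,600.00 payment: £613,415.7712… − £203,600.00 = £409,815.7712…
Balance at month 6: £409,815.7712… × (1 + 0.006)^2 = £414,748.3139…
After £137,700.00 payment: £414,748.3139… − £137,700.00 = £277,048.3139…
Balance at month 11: £277,048.3139… × (1 + 0.006)^5 = £285,460.1009…
Penalty: 11 × 1.75% × £598,912.00 = £115,290.56
Final settlement = outstanding balance + penalty = £285,460.1009… + £115,290.56 = £400,750.66

£400,750.66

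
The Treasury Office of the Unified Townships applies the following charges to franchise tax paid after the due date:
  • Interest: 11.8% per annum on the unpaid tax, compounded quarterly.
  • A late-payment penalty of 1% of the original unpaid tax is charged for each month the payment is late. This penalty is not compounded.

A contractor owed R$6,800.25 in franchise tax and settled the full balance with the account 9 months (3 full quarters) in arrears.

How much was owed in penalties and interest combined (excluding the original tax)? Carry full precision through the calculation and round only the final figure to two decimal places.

Late-payment penalty: 9 × 1% × R$6,800.25 = R$612.02…
Interest (11.8%/yr ÷ 4 = 2.95%/quarter): R$6,800.25 × ((1 + 0.0295)^3 − 1) = R$619.7505…
Penalties + interest = R$612.0225 + R$619.7505… = R$1,231.77

R$1,231.77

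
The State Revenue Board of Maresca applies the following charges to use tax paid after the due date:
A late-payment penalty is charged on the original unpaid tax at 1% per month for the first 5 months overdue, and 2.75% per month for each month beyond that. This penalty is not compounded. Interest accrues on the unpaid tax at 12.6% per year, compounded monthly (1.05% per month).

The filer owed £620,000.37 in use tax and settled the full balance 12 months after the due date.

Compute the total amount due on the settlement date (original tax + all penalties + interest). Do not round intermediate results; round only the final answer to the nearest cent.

£853,143.63

Penalty, months 1–5: 5 × 1% × £620,000.37 = £31,000.02…
Penalty, months 6–12: 7 × 2.75% × £620,000.37 = £119,350.07…
Interest: £620,000.37 × ((1 + 0.0105)^12 − 1) = £620,000.37 × 0.1335373… = £82,793.1733…
Total = £620,000.37 + £150,350.0897… + £82,793.1733… = £853,143.63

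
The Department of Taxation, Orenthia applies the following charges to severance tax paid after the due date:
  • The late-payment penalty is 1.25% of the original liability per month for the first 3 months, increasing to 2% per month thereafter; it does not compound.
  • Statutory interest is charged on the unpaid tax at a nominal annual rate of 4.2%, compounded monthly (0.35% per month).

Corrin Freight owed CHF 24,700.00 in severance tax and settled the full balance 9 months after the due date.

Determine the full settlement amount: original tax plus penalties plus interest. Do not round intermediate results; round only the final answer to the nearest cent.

Penalty, months 1–3: 3 × 1.25% × CHF 24,700.00 = CHF 926.25
Penalty, months 4–9: 6 × 2% × CHF 24,700.00 = CHF 2,964.00
Interest: CHF 24,700.00 × ((1 + 0.0035)^9 − 1) = CHF 24,700.00 × 0.0319446… = CHF 789.0321…
Total = CHF 24,700.00 + CHF 3,890.2500 + CHF 789.0321… = CHF 29,379.28

CHF 29,379.28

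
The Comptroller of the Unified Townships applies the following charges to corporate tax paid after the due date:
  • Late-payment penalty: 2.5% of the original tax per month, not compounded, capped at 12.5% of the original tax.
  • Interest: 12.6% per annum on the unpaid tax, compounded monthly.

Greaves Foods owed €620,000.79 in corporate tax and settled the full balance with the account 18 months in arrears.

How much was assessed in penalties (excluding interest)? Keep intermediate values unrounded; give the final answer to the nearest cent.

Penalty (uncapped): 18 × 2.5% × €620,000.79 = €279,000.36…; cap = 12.5% × €620,000.79 = €77,500.10… → penalty = €77,500.10…

€77,500.10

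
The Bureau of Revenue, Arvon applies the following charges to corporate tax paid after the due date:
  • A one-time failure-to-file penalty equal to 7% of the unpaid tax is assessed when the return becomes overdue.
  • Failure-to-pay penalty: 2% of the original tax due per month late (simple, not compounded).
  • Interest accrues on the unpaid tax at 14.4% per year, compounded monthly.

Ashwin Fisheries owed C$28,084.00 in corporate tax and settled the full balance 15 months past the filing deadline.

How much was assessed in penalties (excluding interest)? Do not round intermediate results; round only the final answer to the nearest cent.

Failure-to-file penalty: 7% × C$28,084.00 = C$1,965.88
Failure-to-pay penalty: 15 × 2% × C$28,084.00 = C$8,425.20
Total penalty = C$1,965.88 + C$8,425.20 = C$10,391.08

C$10,391.08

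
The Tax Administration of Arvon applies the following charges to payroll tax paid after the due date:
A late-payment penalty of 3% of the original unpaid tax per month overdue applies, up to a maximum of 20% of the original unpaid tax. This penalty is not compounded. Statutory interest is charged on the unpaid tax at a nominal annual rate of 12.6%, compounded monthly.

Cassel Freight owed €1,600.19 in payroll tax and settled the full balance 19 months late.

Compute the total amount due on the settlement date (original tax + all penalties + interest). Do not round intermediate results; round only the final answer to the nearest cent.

Penalty (uncapped): 19 × 3% × €1,600.19 = €912.11…; cap = 20% × €1,600.19 = €320.04… → penalty = €320.04…
Interest (12.6%/yr ÷ 12 = 1.05%/month): €1,600.19 × ((1 + 0.0105)^19 − 1) = €351.2787…
Total = €1,600.19 + €320.0380 + €351.2787… = €2,271.51

€2,271.51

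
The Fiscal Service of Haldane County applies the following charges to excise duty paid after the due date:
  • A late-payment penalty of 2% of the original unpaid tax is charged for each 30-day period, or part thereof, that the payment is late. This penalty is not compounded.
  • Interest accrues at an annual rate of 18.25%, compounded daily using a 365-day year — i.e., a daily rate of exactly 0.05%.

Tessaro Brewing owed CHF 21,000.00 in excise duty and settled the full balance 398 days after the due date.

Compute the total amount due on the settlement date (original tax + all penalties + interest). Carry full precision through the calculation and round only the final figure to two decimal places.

Penalty periods: ⌈398/30⌉ = 14; penalty = 14 × 2% × CHF 21,000.00 = CHF 5,880.00
Interest: CHF 21,000.00 × ((1 + 0.0005)^398 − 1) = CHF 21,000.00 × 0.22012128… = CHF 4,622.5470…
Total = CHF 21,000.00 + CHF 5,880.0000 + CHF 4,622.5470… = CHF 31,502.55

CHF 31,502.55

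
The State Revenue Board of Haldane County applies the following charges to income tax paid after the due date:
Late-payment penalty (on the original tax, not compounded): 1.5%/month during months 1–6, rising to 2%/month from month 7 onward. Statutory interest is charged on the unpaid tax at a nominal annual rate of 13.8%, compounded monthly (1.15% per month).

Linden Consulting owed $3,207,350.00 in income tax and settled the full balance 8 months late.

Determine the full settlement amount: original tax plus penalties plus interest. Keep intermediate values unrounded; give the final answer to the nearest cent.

$3,931,535.65

Penalty, months 1–6: 6 × 1.5% × $3,207,350.00 = $288,661.50
Penalty, months 7–8: 2 × 2% × $3,207,350.00 = $128,294.00
Interest: $3,207,350.00 × ((1 + 0.0115)^8 − 1) = $3,207,350.00 × 0.0957894… = $307,230.1469…
Total = $3,207,350.00 + $416,955.5000 + $307,230.1469… = $3,931,535.65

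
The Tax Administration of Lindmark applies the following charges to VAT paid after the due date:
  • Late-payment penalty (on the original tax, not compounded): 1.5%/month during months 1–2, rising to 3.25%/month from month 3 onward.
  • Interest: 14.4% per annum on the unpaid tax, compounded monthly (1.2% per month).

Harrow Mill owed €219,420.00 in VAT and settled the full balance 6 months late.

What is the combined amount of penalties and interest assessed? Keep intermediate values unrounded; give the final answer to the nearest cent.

Penalty, months 1–2: 2 × 1.5% × €219,420.00 = €6,582.60
Penalty, months 3–6: 4 × 3.25% × €219,420.00 = €28,524.60
Interest: €219,420.00 × ((1 + 0.012)^6 − 1) = €219,420.00 × 0.0741949… = €16,279.8389…
Penalties + interest = €35,107.2000 + €16,279.8389… = €51,387.04

€51,387.04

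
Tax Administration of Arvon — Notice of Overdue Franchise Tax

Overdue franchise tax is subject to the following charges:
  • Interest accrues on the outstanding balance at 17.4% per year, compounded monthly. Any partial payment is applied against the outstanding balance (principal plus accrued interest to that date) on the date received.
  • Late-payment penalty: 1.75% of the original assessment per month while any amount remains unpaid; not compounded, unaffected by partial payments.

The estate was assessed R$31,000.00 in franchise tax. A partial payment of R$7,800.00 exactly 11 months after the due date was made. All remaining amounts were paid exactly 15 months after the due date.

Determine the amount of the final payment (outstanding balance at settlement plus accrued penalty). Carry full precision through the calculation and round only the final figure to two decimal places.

Monthly rate = 17.4% ÷ 12 = 1.45%
Balance at month 11: R$31,000.0000 × (1 + 0.0145)^11 = R$36,319.0315…
After R$7,800.00 payment: R$36,319.0315… − R$7,800.00 = R$28,519.0315…
Balance at month 15: R$28,519.0315… × (1 + 0.0145)^4 = R$30,209.4611…
Penalty: 15 × 1.75% × R$31,000.00 = R$8,137.50
Final settlement = outstanding balance + penalty = R$30,209.4611… + R$8,137.50 = R$38,346.96

R$38,346.96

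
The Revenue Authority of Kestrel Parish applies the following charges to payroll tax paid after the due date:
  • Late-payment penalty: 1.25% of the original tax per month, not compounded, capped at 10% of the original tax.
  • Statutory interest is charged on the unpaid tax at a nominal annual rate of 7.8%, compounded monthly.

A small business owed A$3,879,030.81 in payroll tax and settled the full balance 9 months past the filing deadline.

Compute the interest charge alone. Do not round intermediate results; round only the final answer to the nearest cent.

Interest (7.8%/yr ÷ 12 = 0.65%/month): A$3,879,030.81 × ((1 + 0.0065)^9 − 1) = A$232,913.6698…

A$232,913.67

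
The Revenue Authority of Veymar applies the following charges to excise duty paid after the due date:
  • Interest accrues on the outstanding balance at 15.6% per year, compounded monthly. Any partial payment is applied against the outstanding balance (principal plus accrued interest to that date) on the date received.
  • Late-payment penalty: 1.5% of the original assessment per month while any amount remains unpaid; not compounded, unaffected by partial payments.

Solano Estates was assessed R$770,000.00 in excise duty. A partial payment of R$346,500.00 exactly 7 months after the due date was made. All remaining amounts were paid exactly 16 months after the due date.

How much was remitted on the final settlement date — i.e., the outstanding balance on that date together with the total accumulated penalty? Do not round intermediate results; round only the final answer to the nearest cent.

R$742,350.44

Monthly rate = 15.6% ÷ 12 = 1.3%
Balance at month 7: R$770,000.0000 × (1 + 0.013)^7 = R$842,862.7149…
After R$346,500.00 payment: R$842,862.7149… − R$346,500.00 = R$496,362.7149…
Balance at month 16: R$496,362.7149… × (1 + 0.013)^9 = R$557,550.4357…
Penalty: 16 × 1.5% × R$770,000.00 = R$184,800.00
Final settlement = outstanding balance + penalty = R$557,550.4357… + R$184,800.00 = R$742,350.44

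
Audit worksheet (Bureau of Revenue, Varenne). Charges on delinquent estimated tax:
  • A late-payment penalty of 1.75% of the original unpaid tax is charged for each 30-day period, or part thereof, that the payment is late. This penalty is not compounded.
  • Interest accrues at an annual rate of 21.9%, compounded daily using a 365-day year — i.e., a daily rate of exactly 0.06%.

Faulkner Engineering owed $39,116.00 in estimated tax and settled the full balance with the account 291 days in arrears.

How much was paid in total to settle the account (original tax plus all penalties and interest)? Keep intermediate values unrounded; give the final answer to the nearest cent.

Penalty periods: ⌈291/30⌉ = 10; penalty = 10 × 1.75% × $39,116.00 = $6,845.30
Interest: $39,116.00 × ((1 + 0.0006)^291 − 1) = $39,116.00 × 0.19070747… = $7,459.7133…
Total = $39,116.00 + $6,845.3000 + $7,459.7133… = $53,421.01

$53,421.01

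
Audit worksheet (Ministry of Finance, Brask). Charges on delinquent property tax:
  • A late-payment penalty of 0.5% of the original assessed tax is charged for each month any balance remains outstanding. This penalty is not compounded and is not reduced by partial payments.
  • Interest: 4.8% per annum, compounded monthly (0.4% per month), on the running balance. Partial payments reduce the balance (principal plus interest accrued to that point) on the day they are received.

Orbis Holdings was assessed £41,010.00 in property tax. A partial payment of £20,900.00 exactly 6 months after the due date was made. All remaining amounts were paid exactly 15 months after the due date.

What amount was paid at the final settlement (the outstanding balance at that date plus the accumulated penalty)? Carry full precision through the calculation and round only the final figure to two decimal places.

Balance at month 6: £41,010.0000 × (1 + 0.004)^6 = £42,004.1351…
After £20,900.00 payment: £42,004.1351… − £20,900.00 = £21,104.1351…
Balance at month 15: £21,104.1351… × (1 + 0.004)^9 = £21,876.1540…
Penalty: 15 × 0.5% × £41,010.00 = £3,075.75
Final settlement = outstanding balance + penalty = £21,876.1540… + £3,075.75 = £24,951.90

£24,951.90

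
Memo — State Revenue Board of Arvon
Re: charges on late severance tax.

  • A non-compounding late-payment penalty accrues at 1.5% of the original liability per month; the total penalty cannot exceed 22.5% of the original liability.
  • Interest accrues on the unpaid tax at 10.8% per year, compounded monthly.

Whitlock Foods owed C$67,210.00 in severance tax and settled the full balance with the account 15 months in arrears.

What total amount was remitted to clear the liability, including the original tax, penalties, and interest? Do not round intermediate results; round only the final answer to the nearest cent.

Penalty (uncapped): 15 × 1.5% × C$67,210.00 = C$15,122.25; cap = 22.5% × C$67,210.00 = C$15,122.25 → penalty = C$15,122.25
Interest (10.8%/yr ÷ 12 = 0.9%/month): C$67,210.00 × ((1 + 0.009)^15 − 1) = C$9,667.8783…
Total = C$67,210.00 + C$15,122.2500 + C$9,667.8783… = C$92,000.13

C$92,000.13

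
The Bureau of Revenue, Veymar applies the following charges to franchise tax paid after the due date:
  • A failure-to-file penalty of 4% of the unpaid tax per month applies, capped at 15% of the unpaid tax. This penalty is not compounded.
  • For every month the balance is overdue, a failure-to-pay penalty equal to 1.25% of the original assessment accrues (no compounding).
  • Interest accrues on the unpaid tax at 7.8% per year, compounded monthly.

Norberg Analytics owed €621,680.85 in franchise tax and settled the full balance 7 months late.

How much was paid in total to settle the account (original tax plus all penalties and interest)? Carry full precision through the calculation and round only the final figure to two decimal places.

€798,174.13

Failure-to-file: 7 × 4% × €621,680.85 = €174,070.64…, capped at 15% × €621,680.85 = €93,252.13…
Failure-to-pay penalty: 7 × 1.25% × €621,680.85 = €54,397.07…
Interest (7.8%/yr ÷ 12 = 0.65%/month): €621,680.85 × ((1 + 0.0065)^7 − 1) = €28,844.0795…
Total = €621,680.85 + €147,649.2019… + €28,844.0795… = €798,174.13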